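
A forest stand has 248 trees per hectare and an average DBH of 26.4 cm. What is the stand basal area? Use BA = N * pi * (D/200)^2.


(D/200)^2 = (26.4/200)^2 = 0.132^2 = 0.017424
Individual BA = 3.141593 * 0.017424 = 0.0547391 m^2
Stand BA = 248 * 0.0547391 = 13.5753 ≈ 13.58 m^2/ha

13.58 m^2/ha


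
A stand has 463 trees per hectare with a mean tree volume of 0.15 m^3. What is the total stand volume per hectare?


V_stand = 463 * 0.15 = 69.45 ≈ 69.5 m^3/ha

69.5 m^3/ha


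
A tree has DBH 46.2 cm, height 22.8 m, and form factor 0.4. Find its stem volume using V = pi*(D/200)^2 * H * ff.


(D/200)^2 = (46.2/200)^2 = 0.231^2 = 0.053361
BA = 3.141593 * 0.053361 = 0.167639 m^2
V = 0.167639 * 22.8 * 0.4 = 1.52887 ≈ 1.529 m^3

1.529 m^3


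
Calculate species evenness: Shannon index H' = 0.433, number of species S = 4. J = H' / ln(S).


ln(4) = 1.38629
J = H' / ln(S) = 0.433 / 1.38629 = 0.312344 ≈ 0.3123

0.3123


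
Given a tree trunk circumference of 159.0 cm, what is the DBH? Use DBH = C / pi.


DBH = C / pi = 159.0 / 3.141593 = 50.6113 ≈ 50.61 cm

50.61 cm


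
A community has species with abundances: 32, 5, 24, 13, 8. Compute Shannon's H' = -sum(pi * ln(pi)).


Total N = 32 + 5 + 24 + 13 + 8 = 82
Per-species terms:
  p = 32/82 = 0.390244; ln(p) = -0.940983; p*ln(p) = 0.390244 * (-0.940983) = -0.367213
  p = 5/82 = 0.060976; ln(p) = -2.797275; p*ln(p) = 0.060976 * (-2.797275) = -0.170567
  p = 24/82 = 0.292683; ln(p) = -1.228665; p*ln(p) = 0.292683 * (-1.228665) = -0.359609
  p = 13/82 = 0.158537; ln(p) = -1.841767; p*ln(p) = 0.158537 * (-1.841767) = -0.291988
  p = 8/82 = 0.097561; ln(p) = -2.327277; p*ln(p) = 0.097561 * (-2.327277) = -0.227051
sum(p*ln(p)) = (-0.367213) + (-0.170567) + (-0.359609) + (-0.291988) + (-0.227051) = -1.416428
H' = -(-1.416428) = 1.416428 ≈ 1.4164

1.4164


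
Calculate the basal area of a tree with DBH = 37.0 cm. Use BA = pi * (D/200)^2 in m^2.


D/200 = 37.0/200 = 0.185 m
(D/200)^2 = 0.185^2 = 0.034225
BA = 3.141593 * 0.034225 = 0.107521 ≈ 0.1075 m^2

0.1075 m^2


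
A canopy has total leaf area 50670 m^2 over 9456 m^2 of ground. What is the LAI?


LAI = 50670 / 9456 = 5.3585 ≈ 5.36

5.36


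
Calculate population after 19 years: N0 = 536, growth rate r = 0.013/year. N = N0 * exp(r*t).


r*t = 0.013 * 19 = 0.247
exp(0.247) = 1.28018
N = 536 * 1.28018 = 686.176 ≈ 686

686


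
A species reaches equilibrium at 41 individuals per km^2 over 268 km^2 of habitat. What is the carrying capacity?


K = 41 * 268 = 10988 individuals

10988 individuals


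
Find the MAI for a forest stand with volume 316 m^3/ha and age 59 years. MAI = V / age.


MAI = 316 / 59 = 5.3559 ≈ 5.36 m^3/ha/yr

5.36 m^3/ha/yr


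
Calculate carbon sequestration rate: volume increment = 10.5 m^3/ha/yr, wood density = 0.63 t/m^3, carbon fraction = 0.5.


C = 10.5 * 0.63 * 0.5 = 3.3075 ≈ 3.31 t C/ha/yr

3.31 t C/ha/yr


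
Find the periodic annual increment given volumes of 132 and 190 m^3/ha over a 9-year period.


PAI = (V2 - V1) / period = (190 - 132) / 9 = 58 / 9 = 6.4444 ≈ 6.44 m^3/ha/yr

6.44 m^3/ha/yr


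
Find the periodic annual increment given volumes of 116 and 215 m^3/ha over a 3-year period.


PAI = (V2 - V1) / period = (215 - 116) / 3 = 99 / 3 = 33.00 m^3/ha/yr

33.00 m^3/ha/yr


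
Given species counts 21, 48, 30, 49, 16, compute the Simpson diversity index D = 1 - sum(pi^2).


Total N = 21 + 48 + 30 + 49 + 16 = 164
Per-species terms:
  p = 21/164 = 0.128049; p^2 = 0.128049^2 = 0.016397
  p = 48/164 = 0.292683; p^2 = 0.292683^2 = 0.085663
  p = 30/164 = 0.182927; p^2 = 0.182927^2 = 0.033462
  p = 49/164 = 0.298780; p^2 = 0.298780^2 = 0.089269
  p = 16/164 = 0.097561; p^2 = 0.097561^2 = 0.009518
sum(p^2) = 0.016397 + 0.085663 + 0.033462 + 0.089269 + 0.009518 = 0.234309
D = 1 - 0.234309 = 0.765691 ≈ 0.7657

0.7657


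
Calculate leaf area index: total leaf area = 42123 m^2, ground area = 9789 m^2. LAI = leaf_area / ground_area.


LAI = 42123 / 9789 = 4.3031 ≈ 4.30

4.30


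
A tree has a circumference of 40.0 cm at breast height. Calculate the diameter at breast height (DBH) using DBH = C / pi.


DBH = C / pi = 40.0 / 3.141593 = 12.7324 ≈ 12.73 cm

12.73 cm


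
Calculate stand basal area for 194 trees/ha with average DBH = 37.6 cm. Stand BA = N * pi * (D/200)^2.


(D/200)^2 = (37.6/200)^2 = 0.188^2 = 0.035344
Individual BA = 3.141593 * 0.035344 = 0.111036 m^2
Stand BA = 194 * 0.111036 = 21.5410 ≈ 21.54 m^2/ha

21.54 m^2/ha


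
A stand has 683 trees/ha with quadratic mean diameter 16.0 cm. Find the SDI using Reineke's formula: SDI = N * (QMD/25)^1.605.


QMD/25 = 16.0/25 = 0.64
(0.64)^1.605 = exp(1.605 * ln(0.64)) = exp(1.605 * (-0.446287)) = exp(-0.716291) = 0.488561
SDI = 683 * 0.488561 = 333.687 ≈ 334

334


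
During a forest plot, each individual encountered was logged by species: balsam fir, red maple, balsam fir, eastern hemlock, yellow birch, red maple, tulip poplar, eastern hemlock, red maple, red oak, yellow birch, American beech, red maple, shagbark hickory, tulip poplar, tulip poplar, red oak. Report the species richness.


Total individuals logged = 17
Distinct species (count of individuals): balsam fir (2), red maple (4), eastern hemlock (2), yellow birch (2), tulip poplar (3), red oak (2), American beech (1), shagbark hickory (1)
Species richness = number of distinct species = 8

8


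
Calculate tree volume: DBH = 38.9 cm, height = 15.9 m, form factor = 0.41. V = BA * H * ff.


(D/200)^2 = (38.9/200)^2 = 0.1945^2 = 0.03783025
BA = 3.141593 * 0.03783025 = 0.118847 m^2
V = 0.118847 * 15.9 * 0.41 = 0.774764 ≈ 0.775 m^3

0.775 m^3


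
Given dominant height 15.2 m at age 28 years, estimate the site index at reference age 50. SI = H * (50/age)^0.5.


50/28 = 1.78571
(1.78571)^0.5 = 1.33630
SI = 15.2 * 1.33630 = 20.3118 ≈ 20.3 m

20.3 m


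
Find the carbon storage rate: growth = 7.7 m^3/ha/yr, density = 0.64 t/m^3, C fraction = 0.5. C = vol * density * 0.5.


C = 7.7 * 0.64 * 0.5 = 2.464 ≈ 2.46 t C/ha/yr

2.46 t C/ha/yr


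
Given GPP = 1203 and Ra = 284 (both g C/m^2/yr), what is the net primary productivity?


NPP = GPP - Ra = 1203 - 284 = 919 g C/m^2/yr

919 g C/m^2/yr


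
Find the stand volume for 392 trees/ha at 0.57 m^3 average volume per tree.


V_stand = 392 * 0.57 = 223.44 ≈ 223.4 m^3/ha

223.4 m^3/ha


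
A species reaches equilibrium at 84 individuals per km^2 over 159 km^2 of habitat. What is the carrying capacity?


K = 84 * 159 = 13356 individuals

13356 individuals


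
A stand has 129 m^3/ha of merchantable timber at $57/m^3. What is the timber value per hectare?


Value = 129 * 57 = $7353/ha

$7353/ha


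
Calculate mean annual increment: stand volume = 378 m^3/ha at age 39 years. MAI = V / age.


MAI = 378 / 39 = 9.6923 ≈ 9.69 m^3/ha/yr

9.69 m^3/ha/yr


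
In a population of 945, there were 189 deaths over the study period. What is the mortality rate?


Mortality rate = 189 / 945 = 0.2000

0.2000


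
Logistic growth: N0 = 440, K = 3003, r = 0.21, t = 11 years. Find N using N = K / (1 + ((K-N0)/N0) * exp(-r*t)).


(K - N0)/N0 = (3003 - 440)/440 = 2563/440 = 5.82500
r*t = 0.21 * 11 = 2.31; exp(-2.31) = 0.0992613
5.82500 * 0.0992613 = 0.578197
1 + 0.578197 = 1.57820
N = 3003 / 1.57820 = 1902.80 ≈ 1903

1903


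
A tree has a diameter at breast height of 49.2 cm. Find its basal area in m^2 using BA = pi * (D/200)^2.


D/200 = 49.2/200 = 0.246 m
(D/200)^2 = 0.246^2 = 0.060516
BA = 3.141593 * 0.060516 = 0.190117 ≈ 0.1901 m^2

0.1901 m^2


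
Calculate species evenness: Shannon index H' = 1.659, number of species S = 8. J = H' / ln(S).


ln(8) = 2.07944
J = H' / ln(S) = 1.659 / 2.07944 = 0.797811 ≈ 0.7978

0.7978


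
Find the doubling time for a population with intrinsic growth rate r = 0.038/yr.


td = ln(2) / 0.038 = 0.693147 / 0.038 = 18.2407 ≈ 18.2 years

18.2 years


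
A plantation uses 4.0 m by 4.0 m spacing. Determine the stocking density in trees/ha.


N = 10000 / 4.0^2 = 10000 / 16 = 625.000 ≈ 625 trees/ha

625 trees/ha


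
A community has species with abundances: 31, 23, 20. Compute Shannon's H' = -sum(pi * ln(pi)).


Total N = 31 + 23 + 20 = 74
Per-species terms:
  p = 31/74 = 0.418919; ln(p) = -0.870078; p*ln(p) = 0.418919 * (-0.870078) = -0.364492
  p = 23/74 = 0.310811; ln(p) = -1.168570; p*ln(p) = 0.310811 * (-1.168570) = -0.363204
  p = 20/74 = 0.270270; ln(p) = -1.308334; p*ln(p) = 0.270270 * (-1.308334) = -0.353603
sum(p*ln(p)) = (-0.364492) + (-0.363204) + (-0.353603) = -1.081299
H' = -(-1.081299) = 1.081299 ≈ 1.0813

1.0813


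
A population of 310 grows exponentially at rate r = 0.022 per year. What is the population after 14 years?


r*t = 0.022 * 14 = 0.308
exp(0.308) = 1.36070
N = 310 * 1.36070 = 421.817 ≈ 422

422


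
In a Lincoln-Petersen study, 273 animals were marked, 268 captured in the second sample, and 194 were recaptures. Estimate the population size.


N = M * C / R = 273 * 268 / 194 = 73164 / 194 = 377.13 ≈ 377

377 individuals


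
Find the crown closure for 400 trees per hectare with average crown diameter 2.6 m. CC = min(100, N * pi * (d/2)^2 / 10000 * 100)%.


(d/2)^2 = (2.6/2)^2 = 1.3^2 = 1.69
Crown area = 3.141593 * 1.69 = 5.30929 m^2
N * area / 10000 * 100 = 400 * 5.30929 / 10000 * 100 = 21.2372
CC = min(100, 21.2372) = 21.2372 ≈ 21.2%

21.2%


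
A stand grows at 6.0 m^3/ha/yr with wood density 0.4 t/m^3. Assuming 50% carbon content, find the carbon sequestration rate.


C = 6.0 * 0.4 * 0.5 = 1.20 t C/ha/yr

1.20 t C/ha/yr


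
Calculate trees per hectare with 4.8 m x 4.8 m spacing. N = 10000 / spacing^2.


N = 10000 / 4.8^2 = 10000 / 23.04 = 434.028 ≈ 434 trees/ha

434 trees/ha


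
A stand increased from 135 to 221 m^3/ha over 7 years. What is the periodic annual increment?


PAI = (V2 - V1) / period = (221 - 135) / 7 = 86 / 7 = 12.2857 ≈ 12.29 m^3/ha/yr

12.29 m^3/ha/yr


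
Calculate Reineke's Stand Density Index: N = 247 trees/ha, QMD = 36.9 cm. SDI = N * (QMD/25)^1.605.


QMD/25 = 36.9/25 = 1.476
(1.476)^1.605 = exp(1.605 * ln(1.476)) = exp(1.605 * 0.389336) = exp(0.624884) = 1.86803
SDI = 247 * 1.86803 = 461.403 ≈ 461

461


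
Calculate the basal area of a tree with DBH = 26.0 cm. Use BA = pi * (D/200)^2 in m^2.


D/200 = 26.0/200 = 0.13 m
(D/200)^2 = 0.13^2 = 0.0169
BA = 3.141593 * 0.0169 = 0.0530929 ≈ 0.0531 m^2

0.0531 m^2


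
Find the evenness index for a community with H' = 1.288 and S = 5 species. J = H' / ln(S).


ln(5) = 1.60944
J = H' / ln(S) = 1.288 / 1.60944 = 0.800278 ≈ 0.8003

0.8003


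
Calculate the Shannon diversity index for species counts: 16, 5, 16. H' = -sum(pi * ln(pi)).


Total N = 16 + 5 + 16 = 37
Per-species terms:
  p = 16/37 = 0.432432; ln(p) = -0.838330; p*ln(p) = 0.432432 * (-0.838330) = -0.362521
  p = 5/37 = 0.135135; ln(p) = -2.001481; p*ln(p) = 0.135135 * (-2.001481) = -0.270470
  p = 16/37 = 0.432432; ln(p) = -0.838330; p*ln(p) = 0.432432 * (-0.838330) = -0.362521
sum(p*ln(p)) = (-0.362521) + (-0.270470) + (-0.362521) = -0.995512
H' = -(-0.995512) = 0.995512 ≈ 0.9955

0.9955


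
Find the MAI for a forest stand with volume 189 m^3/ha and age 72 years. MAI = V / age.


MAI = 189 / 72 = 2.6250 ≈ 2.63 m^3/ha/yr

2.63 m^3/ha/yr


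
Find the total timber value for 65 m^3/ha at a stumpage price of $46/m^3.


Value = 65 * 46 = $2990/ha

$2990/ha


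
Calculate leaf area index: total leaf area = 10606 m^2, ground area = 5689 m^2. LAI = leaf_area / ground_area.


LAI = 10606 / 5689 = 1.8643 ≈ 1.86

1.86


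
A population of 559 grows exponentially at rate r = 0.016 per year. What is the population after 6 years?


r*t = 0.016 * 6 = 0.096
exp(0.096) = 1.10076
N = 559 * 1.10076 = 615.325 ≈ 615

615


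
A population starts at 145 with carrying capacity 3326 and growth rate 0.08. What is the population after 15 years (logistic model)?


(K - N0)/N0 = (3326 - 145)/145 = 3181/145 = 21.9379
r*t = 0.08 * 15 = 1.2; exp(-1.2) = 0.301194
21.9379 * 0.301194 = 6.60756
1 + 6.60756 = 7.60756
N = 3326 / 7.60756 = 437.197 ≈ 437

437


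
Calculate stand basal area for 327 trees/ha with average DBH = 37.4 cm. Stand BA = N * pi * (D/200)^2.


(D/200)^2 = (37.4/200)^2 = 0.187^2 = 0.034969
Individual BA = 3.141593 * 0.034969 = 0.109858 m^2
Stand BA = 327 * 0.109858 = 35.9236 ≈ 35.92 m^2/ha

35.92 m^2/ha


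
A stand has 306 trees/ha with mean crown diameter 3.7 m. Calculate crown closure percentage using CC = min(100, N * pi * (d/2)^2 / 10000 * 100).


(d/2)^2 = (3.7/2)^2 = 1.85^2 = 3.4225
Crown area = 3.141593 * 3.4225 = 10.7521 m^2
N * area / 10000 * 100 = 306 * 10.7521 / 10000 * 100 = 32.9014
CC = min(100, 32.9014) = 32.9014 ≈ 32.9%

32.9%


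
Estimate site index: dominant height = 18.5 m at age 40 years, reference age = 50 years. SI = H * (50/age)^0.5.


50/40 = 1.25000
(1.25000)^0.5 = 1.11803
SI = 18.5 * 1.11803 = 20.6836 ≈ 20.7 m

20.7 m


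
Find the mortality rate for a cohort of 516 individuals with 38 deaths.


Mortality rate = 38 / 516 = 0.073643 ≈ 0.0736

0.0736


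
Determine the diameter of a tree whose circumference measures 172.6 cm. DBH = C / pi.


DBH = C / pi = 172.6 / 3.141593 = 54.9403 ≈ 54.94 cm

54.94 cm


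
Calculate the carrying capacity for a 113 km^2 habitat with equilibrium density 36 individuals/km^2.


K = 36 * 113 = 4068 individuals

4068 individuals


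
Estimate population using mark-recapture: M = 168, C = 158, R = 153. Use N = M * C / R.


N = M * C / R = 168 * 158 / 153 = 26544 / 153 = 173.49 ≈ 173

173 individuals


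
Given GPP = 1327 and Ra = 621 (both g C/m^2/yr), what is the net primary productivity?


NPP = GPP - Ra = 1327 - 621 = 706 g C/m^2/yr

706 g C/m^2/yr


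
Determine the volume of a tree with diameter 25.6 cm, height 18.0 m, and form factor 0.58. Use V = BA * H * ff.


(D/200)^2 = (25.6/200)^2 = 0.128^2 = 0.016384
BA = 3.141593 * 0.016384 = 0.0514719 m^2
V = 0.0514719 * 18.0 * 0.58 = 0.537367 ≈ 0.537 m^3

0.537 m^3


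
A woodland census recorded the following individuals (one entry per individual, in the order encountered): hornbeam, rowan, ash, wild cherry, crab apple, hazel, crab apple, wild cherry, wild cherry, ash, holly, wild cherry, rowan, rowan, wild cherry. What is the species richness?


Total individuals logged = 15
Distinct species (count of individuals): hornbeam (1), rowan (3), ash (2), wild cherry (5), crab apple (2), hazel (1), holly (1)
Species richness = number of distinct species = 7

7


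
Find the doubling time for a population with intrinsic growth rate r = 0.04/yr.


td = ln(2) / 0.04 = 0.693147 / 0.04 = 17.3287 ≈ 17.3 years

17.3 years


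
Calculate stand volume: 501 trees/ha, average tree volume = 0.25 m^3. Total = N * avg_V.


V_stand = 501 * 0.25 = 125.25 ≈ 125.3 m^3/ha

125.3 m^3/ha


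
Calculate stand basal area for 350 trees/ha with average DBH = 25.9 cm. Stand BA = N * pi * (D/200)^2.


(D/200)^2 = (25.9/200)^2 = 0.1295^2 = 0.01677025
Individual BA = 3.141593 * 0.01677025 = 0.0526853 m^2
Stand BA = 350 * 0.0526853 = 18.4399 ≈ 18.44 m^2/ha

18.44 m^2/ha


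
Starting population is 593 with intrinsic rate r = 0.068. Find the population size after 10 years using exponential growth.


r*t = 0.068 * 10 = 0.68
exp(0.68) = 1.97388
N = 593 * 1.97388 = 1170.51 ≈ 1171

1171


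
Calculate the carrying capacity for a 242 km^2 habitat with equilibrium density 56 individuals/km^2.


K = 56 * 242 = 13552 individuals

13552 individuals


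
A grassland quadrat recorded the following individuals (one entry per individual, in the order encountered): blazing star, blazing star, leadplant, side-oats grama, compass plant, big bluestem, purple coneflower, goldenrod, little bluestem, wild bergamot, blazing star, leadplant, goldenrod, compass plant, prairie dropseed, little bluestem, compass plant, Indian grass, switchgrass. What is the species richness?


Total individuals logged = 19
Distinct species (count of individuals): blazing star (3), leadplant (2), side-oats grama (1), compass plant (3), big bluestem (1), purple coneflower (1), goldenrod (2), little bluestem (2), wild bergamot (1), prairie dropseed (1), Indian grass (1), switchgrass (1)
Species richness = number of distinct species = 12

12


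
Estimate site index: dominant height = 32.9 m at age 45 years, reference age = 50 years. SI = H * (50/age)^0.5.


50/45 = 1.11111
(1.11111)^0.5 = 1.05409
SI = 32.9 * 1.05409 = 34.6796 ≈ 34.7 m

34.7 m


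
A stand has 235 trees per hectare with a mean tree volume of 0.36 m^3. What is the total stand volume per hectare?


V_stand = 235 * 0.36 = 84.6 m^3/ha

84.6 m^3/ha


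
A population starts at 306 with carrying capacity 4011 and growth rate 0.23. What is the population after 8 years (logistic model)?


(K - N0)/N0 = (4011 - 306)/306 = 3705/306 = 12.1078
r*t = 0.23 * 8 = 1.84; exp(-1.84) = 0.158817
12.1078 * 0.158817 = 1.92292
1 + 1.92292 = 2.92292
N = 4011 / 2.92292 = 1372.26 ≈ 1372

1372


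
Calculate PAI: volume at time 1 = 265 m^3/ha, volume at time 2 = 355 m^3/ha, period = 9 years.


PAI = (V2 - V1) / period = (355 - 265) / 9 = 90 / 9 = 10.00 m^3/ha/yr

10.00 m^3/ha/yr


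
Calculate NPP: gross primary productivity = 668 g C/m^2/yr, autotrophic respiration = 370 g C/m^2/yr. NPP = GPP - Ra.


NPP = GPP - Ra = 668 - 370 = 298 g C/m^2/yr

298 g C/m^2/yr


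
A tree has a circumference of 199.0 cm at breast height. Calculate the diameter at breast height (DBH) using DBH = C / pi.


DBH = C / pi = 199.0 / 3.141593 = 63.3437 ≈ 63.34 cm

63.34 cm


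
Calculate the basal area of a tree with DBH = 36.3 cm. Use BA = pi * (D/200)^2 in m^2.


D/200 = 36.3/200 = 0.1815 m
(D/200)^2 = 0.1815^2 = 0.03294225
BA = 3.141593 * 0.03294225 = 0.103491 ≈ 0.1035 m^2

0.1035 m^2


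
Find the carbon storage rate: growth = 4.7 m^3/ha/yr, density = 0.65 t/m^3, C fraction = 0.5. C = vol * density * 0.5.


C = 4.7 * 0.65 * 0.5 = 1.5275 ≈ 1.53 t C/ha/yr

1.53 t C/ha/yr


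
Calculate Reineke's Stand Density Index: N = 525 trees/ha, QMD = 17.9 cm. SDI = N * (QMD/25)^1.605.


QMD/25 = 17.9/25 = 0.716
(0.716)^1.605 = exp(1.605 * ln(0.716)) = exp(1.605 * (-0.334075)) = exp(-0.536190) = 0.584973
SDI = 525 * 0.584973 = 307.111 ≈ 307

307


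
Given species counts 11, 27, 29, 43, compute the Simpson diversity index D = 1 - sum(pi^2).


Total N = 11 + 27 + 29 + 43 = 110
Per-species terms:
  p = 11/110 = 0.100000; p^2 = 0.100000^2 = 0.010000
  p = 27/110 = 0.245455; p^2 = 0.245455^2 = 0.060248
  p = 29/110 = 0.263636; p^2 = 0.263636^2 = 0.069504
  p = 43/110 = 0.390909; p^2 = 0.390909^2 = 0.152810
sum(p^2) = 0.010000 + 0.060248 + 0.069504 + 0.152810 = 0.292562
D = 1 - 0.292562 = 0.707438 ≈ 0.7074

0.7074


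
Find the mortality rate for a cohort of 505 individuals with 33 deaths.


Mortality rate = 33 / 505 = 0.065347 ≈ 0.0653

0.0653


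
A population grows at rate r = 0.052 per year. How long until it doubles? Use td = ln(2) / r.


td = ln(2) / 0.052 = 0.693147 / 0.052 = 13.3298 ≈ 13.3 years

13.3 years


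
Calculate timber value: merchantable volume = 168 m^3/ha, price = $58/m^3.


Value = 168 * 58 = $9744/ha

$9744/ha


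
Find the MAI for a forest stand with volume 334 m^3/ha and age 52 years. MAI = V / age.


MAI = 334 / 52 = 6.4231 ≈ 6.42 m^3/ha/yr

6.42 m^3/ha/yr


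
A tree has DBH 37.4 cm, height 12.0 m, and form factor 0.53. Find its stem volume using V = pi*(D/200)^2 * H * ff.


(D/200)^2 = (37.4/200)^2 = 0.187^2 = 0.034969
BA = 3.141593 * 0.034969 = 0.109858 m^2
V = 0.109858 * 12.0 * 0.53 = 0.698697 ≈ 0.699 m^3

0.699 m^3


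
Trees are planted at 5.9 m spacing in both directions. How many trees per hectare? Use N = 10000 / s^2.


N = 10000 / 5.9^2 = 10000 / 34.81 = 287.274 ≈ 287 trees/ha

287 trees/ha


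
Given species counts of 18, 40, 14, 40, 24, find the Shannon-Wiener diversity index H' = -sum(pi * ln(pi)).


Total N = 18 + 40 + 14 + 40 + 24 = 136
Per-species terms:
  p = 18/136 = 0.132353; ln(p) = -2.022283; p*ln(p) = 0.132353 * (-2.022283) = -0.267655
  p = 40/136 = 0.294118; ln(p) = -1.223774; p*ln(p) = 0.294118 * (-1.223774) = -0.359934
  p = 14/136 = 0.102941; ln(p) = -2.273599; p*ln(p) = 0.102941 * (-2.273599) = -0.234047
  p = 40/136 = 0.294118; ln(p) = -1.223774; p*ln(p) = 0.294118 * (-1.223774) = -0.359934
  p = 24/136 = 0.176471; ln(p) = -1.734599; p*ln(p) = 0.176471 * (-1.734599) = -0.306106
sum(p*ln(p)) = (-0.267655) + (-0.359934) + (-0.234047) + (-0.359934) + (-0.306106) = -1.527676
H' = -(-1.527676) = 1.527676 ≈ 1.5277

1.5277


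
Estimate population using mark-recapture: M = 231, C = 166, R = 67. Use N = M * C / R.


N = M * C / R = 231 * 166 / 67 = 38346 / 67 = 572.33 ≈ 572

572 individuals


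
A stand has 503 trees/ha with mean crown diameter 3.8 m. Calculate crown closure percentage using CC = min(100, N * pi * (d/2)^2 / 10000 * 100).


(d/2)^2 = (3.8/2)^2 = 1.9^2 = 3.61
Crown area = 3.141593 * 3.61 = 11.3412 m^2
N * area / 10000 * 100 = 503 * 11.3412 / 10000 * 100 = 57.0462
CC = min(100, 57.0462) = 57.0462 ≈ 57.0%

57.0%


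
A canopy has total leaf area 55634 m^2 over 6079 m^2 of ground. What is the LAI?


LAI = 55634 / 6079 = 9.1518 ≈ 9.15

9.15


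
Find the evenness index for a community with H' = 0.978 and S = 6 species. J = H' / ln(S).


ln(6) = 1.79176
J = H' / ln(S) = 0.978 / 1.79176 = 0.545832 ≈ 0.5458

0.5458


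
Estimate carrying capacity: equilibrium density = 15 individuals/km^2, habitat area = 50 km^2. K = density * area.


K = 15 * 50 = 750 individuals

750 individuals


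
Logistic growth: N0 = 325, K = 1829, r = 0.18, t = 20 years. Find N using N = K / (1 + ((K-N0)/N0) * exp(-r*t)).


(K - N0)/N0 = (1829 - 325)/325 = 1504/325 = 4.62769
r*t = 0.18 * 20 = 3.6; exp(-3.6) = 0.0273237
4.62769 * 0.0273237 = 0.126446
1 + 0.126446 = 1.12645
N = 1829 / 1.12645 = 1623.69 ≈ 1624

1624


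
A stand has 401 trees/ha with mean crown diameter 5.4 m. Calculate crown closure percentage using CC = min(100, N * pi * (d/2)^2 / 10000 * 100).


(d/2)^2 = (5.4/2)^2 = 2.7^2 = 7.29
Crown area = 3.141593 * 7.29 = 22.9022 m^2
N * area / 10000 * 100 = 401 * 22.9022 / 10000 * 100 = 91.8378
CC = min(100, 91.8378) = 91.8378 ≈ 91.8%

91.8%


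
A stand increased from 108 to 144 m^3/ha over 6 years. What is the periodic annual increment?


PAI = (V2 - V1) / period = (144 - 108) / 6 = 36 / 6 = 6.00 m^3/ha/yr

6.00 m^3/ha/yr


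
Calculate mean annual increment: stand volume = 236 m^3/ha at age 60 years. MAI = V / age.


MAI = 236 / 60 = 3.9333 ≈ 3.93 m^3/ha/yr

3.93 m^3/ha/yr


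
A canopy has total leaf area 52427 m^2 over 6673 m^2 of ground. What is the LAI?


LAI = 52427 / 6673 = 7.8566 ≈ 7.86

7.86


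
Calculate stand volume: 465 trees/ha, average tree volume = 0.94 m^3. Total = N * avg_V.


V_stand = 465 * 0.94 = 437.1 m^3/ha

437.1 m^3/ha


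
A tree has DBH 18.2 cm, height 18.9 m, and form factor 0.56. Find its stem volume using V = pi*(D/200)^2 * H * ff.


(D/200)^2 = (18.2/200)^2 = 0.091^2 = 0.008281
BA = 3.141593 * 0.008281 = 0.0260155 m^2
V = 0.0260155 * 18.9 * 0.56 = 0.275348 ≈ 0.275 m^3

0.275 m^3


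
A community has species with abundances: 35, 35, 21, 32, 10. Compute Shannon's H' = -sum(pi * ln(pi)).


Total N = 35 + 35 + 21 + 32 + 10 = 133
Per-species terms:
  p = 35/133 = 0.263158; ln(p) = -1.335001; p*ln(p) = 0.263158 * (-1.335001) = -0.351316
  p = 35/133 = 0.263158; ln(p) = -1.335001; p*ln(p) = 0.263158 * (-1.335001) = -0.351316
  p = 21/133 = 0.157895; ln(p) = -1.845825; p*ln(p) = 0.157895 * (-1.845825) = -0.291447
  p = 32/133 = 0.240602; ln(p) = -1.424611; p*ln(p) = 0.240602 * (-1.424611) = -0.342764
  p = 10/133 = 0.075188; ln(p) = -2.587764; p*ln(p) = 0.075188 * (-2.587764) = -0.194569
sum(p*ln(p)) = (-0.351316) + (-0.351316) + (-0.291447) + (-0.342764) + (-0.194569) = -1.531412
H' = -(-1.531412) = 1.531412 ≈ 1.5314

1.5314


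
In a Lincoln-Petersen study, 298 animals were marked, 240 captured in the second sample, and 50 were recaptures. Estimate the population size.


N = M * C / R = 298 * 240 / 50 = 71520 / 50 = 1430.40 ≈ 1430

1430 individuals


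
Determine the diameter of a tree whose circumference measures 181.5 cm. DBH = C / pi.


DBH = C / pi = 181.5 / 3.141593 = 57.7732 ≈ 57.77 cm

57.77 cm


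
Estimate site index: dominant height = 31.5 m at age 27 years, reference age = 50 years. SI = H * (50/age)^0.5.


50/27 = 1.85185
(1.85185)^0.5 = 1.36083
SI = 31.5 * 1.36083 = 42.8661 ≈ 42.9 m

42.9 m


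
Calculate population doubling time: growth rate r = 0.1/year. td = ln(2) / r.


td = ln(2) / 0.1 = 0.693147 / 0.1 = 6.93147 ≈ 6.9 years

6.9 years


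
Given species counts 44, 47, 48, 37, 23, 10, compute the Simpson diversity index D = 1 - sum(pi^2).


Total N = 44 + 47 + 48 + 37 + 23 + 10 = 209
Per-species terms:
  p = 44/209 = 0.210526; p^2 = 0.210526^2 = 0.044321
  p = 47/209 = 0.224880; p^2 = 0.224880^2 = 0.050571
  p = 48/209 = 0.229665; p^2 = 0.229665^2 = 0.052746
  p = 37/209 = 0.177033; p^2 = 0.177033^2 = 0.031341
  p = 23/209 = 0.110048; p^2 = 0.110048^2 = 0.012111
  p = 10/209 = 0.047847; p^2 = 0.047847^2 = 0.002289
sum(p^2) = 0.044321 + 0.050571 + 0.052746 + 0.031341 + 0.012111 + 0.002289 = 0.193379
D = 1 - 0.193379 = 0.806621 ≈ 0.8066

0.8066


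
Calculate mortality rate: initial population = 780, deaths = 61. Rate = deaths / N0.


Mortality rate = 61 / 780 = 0.078205 ≈ 0.0782

0.0782


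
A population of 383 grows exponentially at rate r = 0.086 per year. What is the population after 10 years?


r*t = 0.086 * 10 = 0.86
exp(0.86) = 2.36316
N = 383 * 2.36316 = 905.090 ≈ 905

905


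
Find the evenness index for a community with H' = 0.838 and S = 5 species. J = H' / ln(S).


ln(5) = 1.60944
J = H' / ln(S) = 0.838 / 1.60944 = 0.520678 ≈ 0.5207

0.5207


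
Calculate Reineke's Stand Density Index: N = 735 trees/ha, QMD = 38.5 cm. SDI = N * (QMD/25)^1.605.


QMD/25 = 38.5/25 = 1.54
(1.54)^1.605 = exp(1.605 * ln(1.54)) = exp(1.605 * 0.431782) = exp(0.693010) = 1.99973
SDI = 735 * 1.99973 = 1469.80 ≈ 1470

1470


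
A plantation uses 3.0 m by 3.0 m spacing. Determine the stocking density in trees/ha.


N = 10000 / 3.0^2 = 10000 / 9 = 1111.11 ≈ 1111 trees/ha

1111 trees/ha


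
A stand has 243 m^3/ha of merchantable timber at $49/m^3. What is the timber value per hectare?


Value = 243 * 49 = $11907/ha

$11907/ha


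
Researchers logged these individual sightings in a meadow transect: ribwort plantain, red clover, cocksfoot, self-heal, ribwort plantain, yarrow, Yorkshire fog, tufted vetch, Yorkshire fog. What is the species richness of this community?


Total individuals logged = 9
Distinct species (count of individuals): ribwort plantain (2), red clover (1), cocksfoot (1), self-heal (1), yarrow (1), Yorkshire fog (2), tufted vetch (1)
Species richness = number of distinct species = 7

7


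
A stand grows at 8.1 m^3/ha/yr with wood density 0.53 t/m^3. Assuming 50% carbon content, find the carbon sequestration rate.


C = 8.1 * 0.53 * 0.5 = 2.1465 ≈ 2.15 t C/ha/yr

2.15 t C/ha/yr


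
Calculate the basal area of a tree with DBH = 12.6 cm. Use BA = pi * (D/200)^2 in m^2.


D/200 = 12.6/200 = 0.063 m
(D/200)^2 = 0.063^2 = 0.003969
BA = 3.141593 * 0.003969 = 0.0124690 ≈ 0.0125 m^2

0.0125 m^2


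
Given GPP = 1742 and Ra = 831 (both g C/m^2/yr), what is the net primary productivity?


NPP = GPP - Ra = 1742 - 831 = 911 g C/m^2/yr

911 g C/m^2/yr


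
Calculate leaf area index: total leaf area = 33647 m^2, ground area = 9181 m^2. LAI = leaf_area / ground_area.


LAI = 33647 / 9181 = 3.6649 ≈ 3.66

3.66


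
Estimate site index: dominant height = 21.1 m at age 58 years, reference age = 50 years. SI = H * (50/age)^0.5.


50/58 = 0.862069
(0.862069)^0.5 = 0.928477
SI = 21.1 * 0.928477 = 19.5909 ≈ 19.6 m

19.6 m


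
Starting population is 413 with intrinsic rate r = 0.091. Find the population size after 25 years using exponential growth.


r*t = 0.091 * 25 = 2.275
exp(2.275) = 9.72792
N = 413 * 9.72792 = 4017.63 ≈ 4018

4018


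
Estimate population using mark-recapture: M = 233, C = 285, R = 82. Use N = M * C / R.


N = M * C / R = 233 * 285 / 82 = 66405 / 82 = 809.82 ≈ 810

810 individuals


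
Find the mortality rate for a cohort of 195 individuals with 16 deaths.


Mortality rate = 16 / 195 = 0.082051 ≈ 0.0821

0.0821


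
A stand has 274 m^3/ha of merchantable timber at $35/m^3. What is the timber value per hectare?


Value = 274 * 35 = $9590/ha

$9590/ha


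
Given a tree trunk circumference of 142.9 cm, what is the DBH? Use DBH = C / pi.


DBH = C / pi = 142.9 / 3.141593 = 45.4865 ≈ 45.49 cm

45.49 cm


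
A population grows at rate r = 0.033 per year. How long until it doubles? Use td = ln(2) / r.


td = ln(2) / 0.033 = 0.693147 / 0.033 = 21.0045 ≈ 21.0 years

21.0 years


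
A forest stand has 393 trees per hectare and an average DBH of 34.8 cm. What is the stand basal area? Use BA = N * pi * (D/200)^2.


(D/200)^2 = (34.8/200)^2 = 0.174^2 = 0.030276
Individual BA = 3.141593 * 0.030276 = 0.0951149 m^2
Stand BA = 393 * 0.0951149 = 37.3802 ≈ 37.38 m^2/ha

37.38 m^2/ha


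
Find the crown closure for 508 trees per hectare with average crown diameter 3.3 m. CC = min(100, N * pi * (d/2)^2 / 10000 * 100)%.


(d/2)^2 = (3.3/2)^2 = 1.65^2 = 2.7225
Crown area = 3.141593 * 2.7225 = 8.55299 m^2
N * area / 10000 * 100 = 508 * 8.55299 / 10000 * 100 = 43.4492
CC = min(100, 43.4492) = 43.4492 ≈ 43.4%

43.4%


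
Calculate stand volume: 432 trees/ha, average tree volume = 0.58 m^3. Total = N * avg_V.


V_stand = 432 * 0.58 = 250.56 ≈ 250.6 m^3/ha

250.6 m^3/ha


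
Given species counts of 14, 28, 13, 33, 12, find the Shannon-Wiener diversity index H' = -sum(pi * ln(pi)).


Total N = 14 + 28 + 13 + 33 + 12 = 100
Per-species terms:
  p = 14/100 = 0.140000; ln(p) = -1.966113; p*ln(p) = 0.140000 * (-1.966113) = -0.275256
  p = 28/100 = 0.280000; ln(p) = -1.272966; p*ln(p) = 0.280000 * (-1.272966) = -0.356430
  p = 13/100 = 0.130000; ln(p) = -2.040221; p*ln(p) = 0.130000 * (-2.040221) = -0.265229
  p = 33/100 = 0.330000; ln(p) = -1.108663; p*ln(p) = 0.330000 * (-1.108663) = -0.365859
  p = 12/100 = 0.120000; ln(p) = -2.120264; p*ln(p) = 0.120000 * (-2.120264) = -0.254432
sum(p*ln(p)) = (-0.275256) + (-0.356430) + (-0.265229) + (-0.365859) + (-0.254432) = -1.517206
H' = -(-1.517206) = 1.517206 ≈ 1.5172

1.5172


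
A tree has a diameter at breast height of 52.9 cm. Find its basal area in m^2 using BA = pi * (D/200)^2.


D/200 = 52.9/200 = 0.2645 m
(D/200)^2 = 0.2645^2 = 0.06996025
BA = 3.141593 * 0.06996025 = 0.219787 ≈ 0.2198 m^2

0.2198 m^2


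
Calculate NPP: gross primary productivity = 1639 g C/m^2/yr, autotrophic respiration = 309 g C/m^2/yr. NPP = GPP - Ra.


NPP = GPP - Ra = 1639 - 309 = 1330 g C/m^2/yr

1330 g C/m^2/yr


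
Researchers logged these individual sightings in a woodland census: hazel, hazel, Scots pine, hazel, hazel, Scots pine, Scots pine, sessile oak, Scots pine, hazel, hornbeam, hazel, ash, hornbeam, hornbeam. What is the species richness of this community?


Total individuals logged = 15
Distinct species (count of individuals): hazel (6), Scots pine (4), sessile oak (1), hornbeam (3), ash (1)
Species richness = number of distinct species = 5

5


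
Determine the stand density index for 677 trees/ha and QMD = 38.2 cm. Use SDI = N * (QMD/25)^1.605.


QMD/25 = 38.2/25 = 1.528
(1.528)^1.605 = exp(1.605 * ln(1.528)) = exp(1.605 * 0.423960) = exp(0.680456) = 1.97478
SDI = 677 * 1.97478 = 1336.93 ≈ 1337

1337


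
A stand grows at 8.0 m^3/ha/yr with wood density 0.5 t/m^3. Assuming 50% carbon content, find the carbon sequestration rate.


C = 8.0 * 0.5 * 0.5 = 2.00 t C/ha/yr

2.00 t C/ha/yr


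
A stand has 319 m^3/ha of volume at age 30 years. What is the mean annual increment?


MAI = 319 / 30 = 10.6333 ≈ 10.63 m^3/ha/yr

10.63 m^3/ha/yr


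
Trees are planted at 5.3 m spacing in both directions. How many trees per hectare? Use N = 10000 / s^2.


N = 10000 / 5.3^2 = 10000 / 28.09 = 355.999 ≈ 356 trees/ha

356 trees/ha


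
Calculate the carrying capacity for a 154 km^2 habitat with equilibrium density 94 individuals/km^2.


K = 94 * 154 = 14476 individuals

14476 individuals


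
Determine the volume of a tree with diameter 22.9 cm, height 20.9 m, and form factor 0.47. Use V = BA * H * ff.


(D/200)^2 = (22.9/200)^2 = 0.1145^2 = 0.01311025
BA = 3.141593 * 0.01311025 = 0.0411871 m^2
V = 0.0411871 * 20.9 * 0.47 = 0.404581 ≈ 0.405 m^3

0.405 m^3


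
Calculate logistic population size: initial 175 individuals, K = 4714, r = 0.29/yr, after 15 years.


(K - N0)/N0 = (4714 - 175)/175 = 4539/175 = 25.9371
r*t = 0.29 * 15 = 4.35; exp(-4.35) = 0.0129068
25.9371 * 0.0129068 = 0.334765
1 + 0.334765 = 1.33477
N = 4714 / 1.33477 = 3531.69 ≈ 3532

3532


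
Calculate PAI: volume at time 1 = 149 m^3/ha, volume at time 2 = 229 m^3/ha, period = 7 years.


PAI = (V2 - V1) / period = (229 - 149) / 7 = 80 / 7 = 11.4286 ≈ 11.43 m^3/ha/yr

11.43 m^3/ha/yr


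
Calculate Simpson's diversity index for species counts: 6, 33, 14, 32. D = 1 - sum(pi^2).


Total N = 6 + 33 + 14 + 32 = 85
Per-species terms:
  p = 6/85 = 0.070588; p^2 = 0.070588^2 = 0.004983
  p = 33/85 = 0.388235; p^2 = 0.388235^2 = 0.150726
  p = 14/85 = 0.164706; p^2 = 0.164706^2 = 0.027128
  p = 32/85 = 0.376471; p^2 = 0.376471^2 = 0.141730
sum(p^2) = 0.004983 + 0.150726 + 0.027128 + 0.141730 = 0.324567
D = 1 - 0.324567 = 0.675433 ≈ 0.6754

0.6754


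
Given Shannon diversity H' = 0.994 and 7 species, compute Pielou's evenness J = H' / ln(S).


ln(7) = 1.94591
J = H' / ln(S) = 0.994 / 1.94591 = 0.510815 ≈ 0.5108

0.5108


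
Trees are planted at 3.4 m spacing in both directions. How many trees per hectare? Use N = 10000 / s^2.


N = 10000 / 3.4^2 = 10000 / 11.56 = 865.052 ≈ 865 trees/ha

865 trees/ha


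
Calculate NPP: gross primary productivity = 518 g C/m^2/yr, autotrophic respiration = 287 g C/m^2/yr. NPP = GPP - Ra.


NPP = GPP - Ra = 518 - 287 = 231 g C/m^2/yr

231 g C/m^2/yr


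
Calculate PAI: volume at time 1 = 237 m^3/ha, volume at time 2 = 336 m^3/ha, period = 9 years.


PAI = (V2 - V1) / period = (336 - 237) / 9 = 99 / 9 = 11.00 m^3/ha/yr

11.00 m^3/ha/yr


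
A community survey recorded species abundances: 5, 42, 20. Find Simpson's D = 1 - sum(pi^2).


Total N = 5 + 42 + 20 = 67
Per-species terms:
  p = 5/67 = 0.074627; p^2 = 0.074627^2 = 0.005569
  p = 42/67 = 0.626866; p^2 = 0.626866^2 = 0.392961
  p = 20/67 = 0.298507; p^2 = 0.298507^2 = 0.089106
sum(p^2) = 0.005569 + 0.392961 + 0.089106 = 0.487636
D = 1 - 0.487636 = 0.512364 ≈ 0.5124

0.5124


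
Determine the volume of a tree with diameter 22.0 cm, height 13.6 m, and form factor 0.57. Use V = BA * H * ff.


(D/200)^2 = (22.0/200)^2 = 0.11^2 = 0.0121
BA = 3.141593 * 0.0121 = 0.0380133 m^2
V = 0.0380133 * 13.6 * 0.57 = 0.294679 ≈ 0.295 m^3

0.295 m^3


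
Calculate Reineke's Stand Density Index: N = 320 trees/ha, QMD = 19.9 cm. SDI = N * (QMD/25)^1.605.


QMD/25 = 19.9/25 = 0.796
(0.796)^1.605 = exp(1.605 * ln(0.796)) = exp(1.605 * (-0.228156)) = exp(-0.366190) = 0.693371
SDI = 320 * 0.693371 = 221.879 ≈ 222

222


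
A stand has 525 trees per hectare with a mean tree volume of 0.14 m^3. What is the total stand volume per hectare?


V_stand = 525 * 0.14 = 73.5 m^3/ha

73.5 m^3/ha


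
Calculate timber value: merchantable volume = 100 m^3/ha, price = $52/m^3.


Value = 100 * 52 = $5200/ha

$5200/ha


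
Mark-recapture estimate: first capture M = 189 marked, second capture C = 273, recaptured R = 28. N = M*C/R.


N = M * C / R = 189 * 273 / 28 = 51597 / 28 = 1842.75 ≈ 1843

1843 individuals


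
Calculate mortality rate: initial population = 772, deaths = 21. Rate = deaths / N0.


Mortality rate = 21 / 772 = 0.027202 ≈ 0.0272

0.0272


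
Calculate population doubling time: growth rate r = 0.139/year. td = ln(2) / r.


td = ln(2) / 0.139 = 0.693147 / 0.139 = 4.98667 ≈ 5.0 years

5.0 years


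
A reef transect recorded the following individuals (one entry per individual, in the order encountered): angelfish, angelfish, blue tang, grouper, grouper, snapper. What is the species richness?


Total individuals logged = 6
Distinct species (count of individuals): angelfish (2), blue tang (1), grouper (2), snapper (1)
Species richness = number of distinct species = 4

4


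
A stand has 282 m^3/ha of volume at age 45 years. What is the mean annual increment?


MAI = 282 / 45 = 6.2667 ≈ 6.27 m^3/ha/yr

6.27 m^3/ha/yr


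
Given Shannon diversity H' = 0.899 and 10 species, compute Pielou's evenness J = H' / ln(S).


ln(10) = 2.30259
J = H' / ln(S) = 0.899 / 2.30259 = 0.390430 ≈ 0.3904

0.3904


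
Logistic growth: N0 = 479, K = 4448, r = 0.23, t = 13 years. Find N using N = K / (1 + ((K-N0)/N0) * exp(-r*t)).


(K - N0)/N0 = (4448 - 479)/479 = 3969/479 = 8.28601
r*t = 0.23 * 13 = 2.99; exp(-2.99) = 0.0502874
8.28601 * 0.0502874 = 0.416682
1 + 0.416682 = 1.41668
N = 4448 / 1.41668 = 3139.74 ≈ 3140

3140


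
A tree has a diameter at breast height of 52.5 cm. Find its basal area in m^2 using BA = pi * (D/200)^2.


D/200 = 52.5/200 = 0.2625 m
(D/200)^2 = 0.2625^2 = 0.06890625
BA = 3.141593 * 0.06890625 = 0.216475 ≈ 0.2165 m^2

0.2165 m^2


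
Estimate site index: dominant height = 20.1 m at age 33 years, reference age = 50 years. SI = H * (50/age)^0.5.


50/33 = 1.51515
(1.51515)^0.5 = 1.23091
SI = 20.1 * 1.23091 = 24.7413 ≈ 24.7 m

24.7 m


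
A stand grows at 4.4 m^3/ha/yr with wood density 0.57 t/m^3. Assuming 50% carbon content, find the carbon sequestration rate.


C = 4.4 * 0.57 * 0.5 = 1.254 ≈ 1.25 t C/ha/yr

1.25 t C/ha/yr


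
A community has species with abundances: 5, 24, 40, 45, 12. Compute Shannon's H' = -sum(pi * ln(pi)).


Total N = 5 + 24 + 40 + 45 + 12 = 126
Per-species terms:
  p = 5/126 = 0.039683; ln(p) = -3.226832; p*ln(p) = 0.039683 * (-3.226832) = -0.128050
  p = 24/126 = 0.190476; ln(p) = -1.658229; p*ln(p) = 0.190476 * (-1.658229) = -0.315853
  p = 40/126 = 0.317460; ln(p) = -1.147403; p*ln(p) = 0.317460 * (-1.147403) = -0.364255
  p = 45/126 = 0.357143; ln(p) = -1.029619; p*ln(p) = 0.357143 * (-1.029619) = -0.367721
  p = 12/126 = 0.095238; ln(p) = -2.351376; p*ln(p) = 0.095238 * (-2.351376) = -0.223940
sum(p*ln(p)) = (-0.128050) + (-0.315853) + (-0.364255) + (-0.367721) + (-0.223940) = -1.399819
H' = -(-1.399819) = 1.399819 ≈ 1.3998

1.3998


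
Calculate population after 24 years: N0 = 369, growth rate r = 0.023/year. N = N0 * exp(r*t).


r*t = 0.023 * 24 = 0.552
exp(0.552) = 1.73672
N = 369 * 1.73672 = 640.850 ≈ 641

641


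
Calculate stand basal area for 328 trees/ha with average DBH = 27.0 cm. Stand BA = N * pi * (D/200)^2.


(D/200)^2 = (27.0/200)^2 = 0.135^2 = 0.018225
Individual BA = 3.141593 * 0.018225 = 0.0572555 m^2
Stand BA = 328 * 0.0572555 = 18.7798 ≈ 18.78 m^2/ha

18.78 m^2/ha


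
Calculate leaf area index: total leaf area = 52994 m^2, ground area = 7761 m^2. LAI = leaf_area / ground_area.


LAI = 52994 / 7761 = 6.8282 ≈ 6.83

6.83


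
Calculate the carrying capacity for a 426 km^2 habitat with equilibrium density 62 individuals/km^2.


K = 62 * 426 = 26412 individuals

26412 individuals


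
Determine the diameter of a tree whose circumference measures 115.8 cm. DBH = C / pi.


DBH = C / pi = 115.8 / 3.141593 = 36.8603 ≈ 36.86 cm

36.86 cm
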